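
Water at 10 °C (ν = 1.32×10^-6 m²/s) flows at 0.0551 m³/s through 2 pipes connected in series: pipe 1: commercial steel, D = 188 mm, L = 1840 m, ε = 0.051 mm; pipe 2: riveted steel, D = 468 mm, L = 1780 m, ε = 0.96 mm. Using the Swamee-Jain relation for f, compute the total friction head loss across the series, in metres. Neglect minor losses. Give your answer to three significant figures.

Pipe 1: V = 1.985 m/s, Re = 2.83×10^5, ε/D = 2.71×10^-4, f = 0.01695, h_1 = f(L/D)V²/2g = 33.32 m
Pipe 2: V = 0.3203 m/s, Re = 1.14×10^5, ε/D = 0.00205, f = 0.02528, h_2 = f(L/D)V²/2g = 0.5027 m
Series → Q common, losses add: H = Σh = 33.83 m

H ≈ 33.8 m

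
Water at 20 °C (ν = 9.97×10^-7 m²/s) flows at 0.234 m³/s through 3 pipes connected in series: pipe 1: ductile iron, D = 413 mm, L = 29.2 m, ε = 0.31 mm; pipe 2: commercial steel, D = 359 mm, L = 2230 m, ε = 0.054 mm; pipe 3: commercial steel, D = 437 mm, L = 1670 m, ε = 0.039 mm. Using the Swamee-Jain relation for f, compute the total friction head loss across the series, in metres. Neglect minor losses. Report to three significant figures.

H ≈ 31.1 m

Pipe 1: V = 1.747 m/s, Re = 7.24×10^5, ε/D = 7.51×10^-4, f = 0.01895, h_1 = f(L/D)V²/2g = 0.2084 m
Pipe 2: V = 2.312 m/s, Re = 8.32×10^5, ε/D = 1.50×10^-4, f = 0.01438, h_2 = f(L/D)V²/2g = 24.32 m
Pipe 3: V = 1.560 m/s, Re = 6.84×10^5, ε/D = 8.92×10^-5, f = 0.01384, h_3 = f(L/D)V²/2g = 6.563 m
Series → Q common, losses add: H = Σh = 31.10 m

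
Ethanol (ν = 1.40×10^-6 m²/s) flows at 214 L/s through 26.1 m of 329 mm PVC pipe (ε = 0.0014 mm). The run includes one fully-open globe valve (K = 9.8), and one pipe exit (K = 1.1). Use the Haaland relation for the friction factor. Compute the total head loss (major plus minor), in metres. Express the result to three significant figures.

V = 4Q/(πD²) = 2.517 m/s; V²/2g = 0.3230 m
Re = 5.92×10^5, ε/D = 4.26×10^-6 → f = 0.01273 (Haaland)
Major: h_f = f(L/D)·V²/2g = 0.01273·79.33·0.3230 = 0.3262 m
Minor: ΣK = 10.9; h_m = ΣK·V²/2g = 3.520 m
Total H_L = 0.3262 + 3.520 = 3.847 m

H_L ≈ 3.85 m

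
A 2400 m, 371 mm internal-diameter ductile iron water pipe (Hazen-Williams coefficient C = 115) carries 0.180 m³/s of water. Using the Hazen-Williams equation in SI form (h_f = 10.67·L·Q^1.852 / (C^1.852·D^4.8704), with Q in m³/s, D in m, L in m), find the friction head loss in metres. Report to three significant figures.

h_f = 10.67·2400·0.180^1.852 / (115^1.852·0.371^4.8704) = 20.42 m

h_f ≈ 20.4 m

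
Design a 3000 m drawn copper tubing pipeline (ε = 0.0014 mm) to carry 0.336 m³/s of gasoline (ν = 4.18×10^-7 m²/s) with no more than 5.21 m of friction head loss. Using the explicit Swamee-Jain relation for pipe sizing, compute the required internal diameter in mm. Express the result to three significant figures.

Swamee-Jain (Type III): D = 0.66·[ε^1.25·(LQ²/(gh_f))^4.75 + ν·Q^9.4·(L/(gh_f))^5.2]^0.04
LQ²/(gh_f) = 6.627; L/(gh_f) = 58.70
Term 1 = ε^1.25·(…)^4.75 = 3.84×10^-4; Term 2 = ν·Q^9.4·(…)^5.2 = 0.0232
D = 0.66·(3.84×10^-4 + 0.0232)^0.04 = 0.5681 m = 568 mm
Check: V = 1.33 m/s, Re = 1.80×10^6, f = 0.01063, h_f = 5.02 m ≈ 5.21 m ✓

D ≈ 568 mm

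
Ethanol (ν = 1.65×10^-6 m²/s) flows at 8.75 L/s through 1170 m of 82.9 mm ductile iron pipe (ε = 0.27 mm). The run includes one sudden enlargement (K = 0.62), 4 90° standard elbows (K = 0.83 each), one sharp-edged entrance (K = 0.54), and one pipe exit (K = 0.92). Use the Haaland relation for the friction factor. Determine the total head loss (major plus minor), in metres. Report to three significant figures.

H_L ≈ 54.0 m

V = 4Q/(πD²) = 1.621 m/s; V²/2g = 0.1339 m
Re = 8.14×10^4, ε/D = 0.00326 → f = 0.02818 (Haaland)
Major: h_f = f(L/D)·V²/2g = 0.02818·14113·0.1339 = 53.28 m
Minor: ΣK = 5.40; h_m = ΣK·V²/2g = 0.7233 m
Total H_L = 53.28 + 0.7233 = 54.00 m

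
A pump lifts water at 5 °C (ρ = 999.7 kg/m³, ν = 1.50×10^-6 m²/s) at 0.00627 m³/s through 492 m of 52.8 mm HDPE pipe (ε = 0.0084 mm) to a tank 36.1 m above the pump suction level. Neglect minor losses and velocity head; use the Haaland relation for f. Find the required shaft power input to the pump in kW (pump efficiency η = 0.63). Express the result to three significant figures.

V = 4Q/(πD²) = 2.864 m/s; Re = 1.01×10^5; ε/D = 1.59×10^-4; f = 0.01852
h_f = f(L/D)V²/2g = 72.12 m
Total head H = z + h_f = 36.1 + 72.12 = 108.2 m
P_hyd = ρgQH = 999.7·9.81·0.00627·108.2 = 6.654 kW
P_shaft = P_hyd/η = 6.654/0.63 = 10.56 kW

P_shaft ≈ 10.6 kW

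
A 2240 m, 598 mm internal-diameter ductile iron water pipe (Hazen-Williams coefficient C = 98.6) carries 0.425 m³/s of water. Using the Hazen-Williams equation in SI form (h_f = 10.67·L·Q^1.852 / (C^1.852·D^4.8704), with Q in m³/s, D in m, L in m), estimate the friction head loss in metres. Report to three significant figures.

h_f = 10.67·2240·0.425^1.852 / (98.6^1.852·0.598^4.8704) = 12.16 m

h_f ≈ 12.2 m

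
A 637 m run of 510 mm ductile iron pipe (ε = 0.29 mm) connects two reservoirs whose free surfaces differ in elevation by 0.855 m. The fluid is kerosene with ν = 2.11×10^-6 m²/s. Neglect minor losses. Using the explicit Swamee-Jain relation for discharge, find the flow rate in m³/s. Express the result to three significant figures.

Q ≈ 0.171 m³/s

Swamee-Jain (Type II): Q = -0.965·√(gD⁵h_f/L)·ln[ε/(3.7D) + √(3.17ν²L/(gD³h_f))]
√(gD⁵h_f/L) = √(9.81·0.510⁵·0.855/637) = 0.02131
ε/(3.7D) = 1.54×10^-4; √(3.17ν²L/(gD³h_f)) = 8.99×10^-5
Q = -0.965·0.02131·ln(2.436×10^-4) = 0.1711 m³/s
Check: V = 0.838 m/s, Re = 2.02×10^5, f = 0.01927, h_f = 0.861 m ≈ 0.855 m ✓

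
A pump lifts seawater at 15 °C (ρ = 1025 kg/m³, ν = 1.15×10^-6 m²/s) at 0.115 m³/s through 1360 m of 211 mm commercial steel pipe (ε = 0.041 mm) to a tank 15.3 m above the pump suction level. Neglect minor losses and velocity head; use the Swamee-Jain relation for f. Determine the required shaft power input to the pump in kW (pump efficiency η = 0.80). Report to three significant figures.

V = 4Q/(πD²) = 3.289 m/s; Re = 6.03×10^5; ε/D = 1.94×10^-4; f = 0.01522
h_f = f(L/D)V²/2g = 54.08 m
Total head H = z + h_f = 15.3 + 54.08 = 69.38 m
P_hyd = ρgQH = 1025·9.81·0.115·69.38 = 80.23 kW
P_shaft = P_hyd/η = 80.23/0.80 = 100.3 kW

P_shaft ≈ 100 kW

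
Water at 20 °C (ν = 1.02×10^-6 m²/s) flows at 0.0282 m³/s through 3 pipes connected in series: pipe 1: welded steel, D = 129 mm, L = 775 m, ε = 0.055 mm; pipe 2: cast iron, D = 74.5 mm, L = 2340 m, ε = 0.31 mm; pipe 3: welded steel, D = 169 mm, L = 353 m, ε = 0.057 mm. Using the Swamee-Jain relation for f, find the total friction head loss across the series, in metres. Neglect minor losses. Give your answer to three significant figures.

Pipe 1: V = 2.158 m/s, Re = 2.73×10^5, ε/D = 4.26×10^-4, f = 0.01803, h_1 = f(L/D)V²/2g = 25.70 m
Pipe 2: V = 6.469 m/s, Re = 4.73×10^5, ε/D = 0.00416, f = 0.02908, h_2 = f(L/D)V²/2g = 1948 m
Pipe 3: V = 1.257 m/s, Re = 2.08×10^5, ε/D = 3.37×10^-4, f = 0.01794, h_3 = f(L/D)V²/2g = 3.018 m
Series → Q common, losses add: H = Σh = 1977 m

H ≈ 1980 m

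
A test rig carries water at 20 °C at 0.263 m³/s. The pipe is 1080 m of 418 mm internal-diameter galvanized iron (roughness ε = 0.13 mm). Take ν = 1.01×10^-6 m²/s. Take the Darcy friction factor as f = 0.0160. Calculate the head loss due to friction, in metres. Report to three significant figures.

V = 4Q/(πD²) = 4·0.263/(π·0.418²) = 1.917 m/s
h_f = f(L/D)V²/(2g) = 0.01600·(1080/0.418)·1.917²/(2·9.81) = 7.739 m

h_f ≈ 7.74 m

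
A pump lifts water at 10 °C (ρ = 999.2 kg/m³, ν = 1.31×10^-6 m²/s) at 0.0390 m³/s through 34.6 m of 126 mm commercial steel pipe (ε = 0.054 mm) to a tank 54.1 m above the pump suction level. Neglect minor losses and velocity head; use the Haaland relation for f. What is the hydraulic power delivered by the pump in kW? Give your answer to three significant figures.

P_hyd ≈ 21.6 kW

V = 4Q/(πD²) = 3.128 m/s; Re = 3.01×10^5; ε/D = 4.29×10^-4; f = 0.01764
h_f = f(L/D)V²/2g = 2.416 m
Total head H = z + h_f = 54.1 + 2.416 = 56.52 m
P_hyd = ρgQH = 999.2·9.81·0.0390·56.52 = 21.61 kW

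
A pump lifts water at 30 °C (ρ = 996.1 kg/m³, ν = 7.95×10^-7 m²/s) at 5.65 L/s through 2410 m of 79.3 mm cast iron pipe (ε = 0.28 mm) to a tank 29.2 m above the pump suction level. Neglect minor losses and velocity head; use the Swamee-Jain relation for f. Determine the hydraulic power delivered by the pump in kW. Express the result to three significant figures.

V = 4Q/(πD²) = 1.144 m/s; Re = 1.14×10^5; ε/D = 0.00353; f = 0.02868
h_f = f(L/D)V²/2g = 58.13 m
Total head H = z + h_f = 29.2 + 58.13 = 87.33 m
P_hyd = ρgQH = 996.1·9.81·0.00565·87.33 = 4.822 kW

P_hyd ≈ 4.82 kW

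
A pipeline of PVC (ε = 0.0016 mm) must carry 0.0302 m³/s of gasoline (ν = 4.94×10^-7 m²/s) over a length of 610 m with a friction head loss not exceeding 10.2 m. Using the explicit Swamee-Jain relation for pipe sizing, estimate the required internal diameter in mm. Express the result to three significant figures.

Swamee-Jain (Type III): D = 0.66·[ε^1.25·(LQ²/(gh_f))^4.75 + ν·Q^9.4·(L/(gh_f))^5.2]^0.04
LQ²/(gh_f) = 0.005560; L/(gh_f) = 6.096
Term 1 = ε^1.25·(…)^4.75 = 1.11×10^-18; Term 2 = ν·Q^9.4·(…)^5.2 = 3.08×10^-17
D = 0.66·(1.11×10^-18 + 3.08×10^-17)^0.04 = 0.1444 m = 144 mm
Check: V = 1.84 m/s, Re = 5.39×10^5, f = 0.01310, h_f = 9.58 m ≈ 10.2 m ✓

D ≈ 144 mm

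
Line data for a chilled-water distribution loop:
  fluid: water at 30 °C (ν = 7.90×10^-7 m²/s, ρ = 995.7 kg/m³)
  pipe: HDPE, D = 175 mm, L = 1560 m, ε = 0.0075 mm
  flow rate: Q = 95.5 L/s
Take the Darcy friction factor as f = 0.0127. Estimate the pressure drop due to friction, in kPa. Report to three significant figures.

V = 4Q/(πD²) = 4·0.0955/(π·0.175²) = 3.970 m/s
h_f = f(L/D)V²/(2g) = 0.01270·(1560/0.175)·3.970²/(2·9.81) = 90.96 m
Δp = ρg·h_f = 995.7·9.81·90.96 = 888.5 kPa

Δp ≈ 889 kPa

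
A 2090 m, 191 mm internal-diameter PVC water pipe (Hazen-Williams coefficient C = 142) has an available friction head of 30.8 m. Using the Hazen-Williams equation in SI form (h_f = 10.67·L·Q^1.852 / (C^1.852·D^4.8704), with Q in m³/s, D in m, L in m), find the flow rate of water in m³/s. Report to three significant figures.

Q ≈ 0.0522 m³/s

Rearranging: Q = [h_f·C^1.852·D^4.8704 / (10.67·L)]^(1/1.852)
Q = [30.8·142^1.852·0.191^4.8704 / (10.67·2090)]^0.540 = 0.05217 m³/s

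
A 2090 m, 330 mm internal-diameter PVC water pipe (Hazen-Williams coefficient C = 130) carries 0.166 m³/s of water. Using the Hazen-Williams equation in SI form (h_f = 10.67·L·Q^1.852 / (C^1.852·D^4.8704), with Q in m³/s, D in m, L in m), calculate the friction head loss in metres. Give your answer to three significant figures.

h_f = 10.67·2090·0.166^1.852 / (130^1.852·0.330^4.8704) = 21.58 m

h_f ≈ 21.6 m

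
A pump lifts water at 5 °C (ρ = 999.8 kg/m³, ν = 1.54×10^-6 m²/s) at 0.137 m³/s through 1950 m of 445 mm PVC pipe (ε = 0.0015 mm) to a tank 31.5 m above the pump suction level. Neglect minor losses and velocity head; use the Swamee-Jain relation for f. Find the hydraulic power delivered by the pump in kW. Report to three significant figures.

P_hyd ≈ 45.8 kW

V = 4Q/(πD²) = 0.8809 m/s; Re = 2.55×10^5; ε/D = 3.37×10^-6; f = 0.01486
h_f = f(L/D)V²/2g = 2.576 m
Total head H = z + h_f = 31.5 + 2.576 = 34.08 m
P_hyd = ρgQH = 999.8·9.81·0.137·34.08 = 45.79 kW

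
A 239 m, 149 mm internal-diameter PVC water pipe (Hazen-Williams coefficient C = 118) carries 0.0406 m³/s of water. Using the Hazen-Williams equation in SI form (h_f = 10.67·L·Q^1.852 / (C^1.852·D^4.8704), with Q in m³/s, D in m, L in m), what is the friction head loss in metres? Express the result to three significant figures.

h_f ≈ 10.5 m

h_f = 10.67·239·0.0406^1.852 / (118^1.852·0.149^4.8704) = 10.46 m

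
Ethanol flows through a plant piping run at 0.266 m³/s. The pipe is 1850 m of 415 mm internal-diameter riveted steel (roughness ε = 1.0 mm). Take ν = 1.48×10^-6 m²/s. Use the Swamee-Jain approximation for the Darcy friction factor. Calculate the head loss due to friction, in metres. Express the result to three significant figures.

V = 4Q/(πD²) = 4·0.266/(π·0.415²) = 1.967 m/s
Re = VD/ν = 1.967·0.415/1.48×10^-6 = 5.51×10^5 → turbulent
ε/D = 1.0/415 = 0.00241
Swamee-Jain: f = 0.02502
h_f = f(L/D)V²/(2g) = 0.02502·(1850/0.415)·1.967²/(2·9.81) = 21.98 m

h_f ≈ 22.0 m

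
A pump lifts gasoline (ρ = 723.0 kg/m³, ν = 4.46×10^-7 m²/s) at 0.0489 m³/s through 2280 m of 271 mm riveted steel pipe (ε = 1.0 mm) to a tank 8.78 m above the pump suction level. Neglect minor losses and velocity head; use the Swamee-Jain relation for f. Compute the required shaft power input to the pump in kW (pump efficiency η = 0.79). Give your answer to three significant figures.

V = 4Q/(πD²) = 0.8478 m/s; Re = 5.15×10^5; ε/D = 0.00369; f = 0.02809
h_f = f(L/D)V²/2g = 8.656 m
Total head H = z + h_f = 8.78 + 8.656 = 17.44 m
P_hyd = ρgQH = 723.0·9.81·0.0489·17.44 = 6.047 kW
P_shaft = P_hyd/η = 6.047/0.79 = 7.655 kW

P_shaft ≈ 7.65 kW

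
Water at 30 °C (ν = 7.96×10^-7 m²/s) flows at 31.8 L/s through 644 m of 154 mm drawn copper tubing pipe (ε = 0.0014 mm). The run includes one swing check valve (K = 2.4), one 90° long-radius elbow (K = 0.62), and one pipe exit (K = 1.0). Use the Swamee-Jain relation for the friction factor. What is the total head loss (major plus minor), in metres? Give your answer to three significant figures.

V = 4Q/(πD²) = 1.707 m/s; V²/2g = 0.1486 m
Re = 3.30×10^5, ε/D = 9.09×10^-6 → f = 0.01423 (Swamee-Jain)
Major: h_f = f(L/D)·V²/2g = 0.01423·4182·0.1486 = 8.841 m
Minor: ΣK = 4.02; h_m = ΣK·V²/2g = 0.5972 m
Total H_L = 8.841 + 0.5972 = 9.439 m

H_L ≈ 9.44 m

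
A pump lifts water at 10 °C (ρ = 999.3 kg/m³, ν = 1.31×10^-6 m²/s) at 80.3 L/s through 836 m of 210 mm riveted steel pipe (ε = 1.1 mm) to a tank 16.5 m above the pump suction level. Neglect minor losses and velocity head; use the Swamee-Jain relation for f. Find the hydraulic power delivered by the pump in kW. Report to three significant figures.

P_hyd ≈ 39.7 kW

V = 4Q/(πD²) = 2.318 m/s; Re = 3.72×10^5; ε/D = 0.00524; f = 0.03117
h_f = f(L/D)V²/2g = 33.99 m
Total head H = z + h_f = 16.5 + 33.99 = 50.49 m
P_hyd = ρgQH = 999.3·9.81·0.0803·50.49 = 39.74 kW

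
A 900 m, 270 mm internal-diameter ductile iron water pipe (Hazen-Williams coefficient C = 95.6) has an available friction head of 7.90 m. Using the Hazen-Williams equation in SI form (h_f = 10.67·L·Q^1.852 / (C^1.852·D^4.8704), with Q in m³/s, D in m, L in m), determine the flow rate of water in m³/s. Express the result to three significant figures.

Q ≈ 0.0660 m³/s

Rearranging: Q = [h_f·C^1.852·D^4.8704 / (10.67·L)]^(1/1.852)
Q = [7.90·95.6^1.852·0.270^4.8704 / (10.67·900)]^0.540 = 0.06598 m³/s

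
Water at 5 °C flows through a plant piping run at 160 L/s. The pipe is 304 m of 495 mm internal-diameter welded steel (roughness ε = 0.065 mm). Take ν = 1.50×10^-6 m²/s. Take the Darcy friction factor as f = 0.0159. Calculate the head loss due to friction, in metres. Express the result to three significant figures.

V = 4Q/(πD²) = 4·0.160/(π·0.495²) = 0.8314 m/s
h_f = f(L/D)V²/(2g) = 0.01590·(304/0.495)·0.8314²/(2·9.81) = 0.3440 m

h_f ≈ 0.344 m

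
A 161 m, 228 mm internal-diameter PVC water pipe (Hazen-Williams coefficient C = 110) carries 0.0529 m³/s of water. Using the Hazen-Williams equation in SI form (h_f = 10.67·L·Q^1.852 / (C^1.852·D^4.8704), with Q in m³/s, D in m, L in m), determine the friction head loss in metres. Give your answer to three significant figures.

h_f = 10.67·161·0.0529^1.852 / (110^1.852·0.228^4.8704) = 1.649 m

h_f ≈ 1.65 m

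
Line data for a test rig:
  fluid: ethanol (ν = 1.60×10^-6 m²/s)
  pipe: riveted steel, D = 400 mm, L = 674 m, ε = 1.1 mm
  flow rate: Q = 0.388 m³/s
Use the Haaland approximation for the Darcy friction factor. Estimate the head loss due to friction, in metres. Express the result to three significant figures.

h_f ≈ 21.1 m

V = 4Q/(πD²) = 4·0.388/(π·0.400²) = 3.088 m/s
Re = VD/ν = 3.088·0.400/1.60×10^-6 = 7.72×10^5 → turbulent
ε/D = 1.1/400 = 0.00275
Haaland: f = 0.02576
h_f = f(L/D)V²/(2g) = 0.02576·(674/0.400)·3.088²/(2·9.81) = 21.09 m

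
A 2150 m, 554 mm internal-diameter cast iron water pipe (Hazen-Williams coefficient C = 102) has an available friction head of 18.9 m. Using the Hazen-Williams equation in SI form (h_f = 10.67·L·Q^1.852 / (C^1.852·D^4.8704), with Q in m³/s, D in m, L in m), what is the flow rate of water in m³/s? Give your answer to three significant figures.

Rearranging: Q = [h_f·C^1.852·D^4.8704 / (10.67·L)]^(1/1.852)
Q = [18.9·102^1.852·0.554^4.8704 / (10.67·2150)]^0.540 = 0.4664 m³/s

Q ≈ 0.466 m³/s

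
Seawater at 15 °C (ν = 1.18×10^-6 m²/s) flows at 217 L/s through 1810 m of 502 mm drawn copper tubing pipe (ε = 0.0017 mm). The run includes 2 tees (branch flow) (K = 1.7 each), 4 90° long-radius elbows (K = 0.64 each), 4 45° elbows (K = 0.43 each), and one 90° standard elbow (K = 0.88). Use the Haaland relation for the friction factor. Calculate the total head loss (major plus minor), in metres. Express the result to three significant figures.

H_L ≈ 3.45 m

V = 4Q/(πD²) = 1.096 m/s; V²/2g = 0.06127 m
Re = 4.66×10^5, ε/D = 3.39×10^-6 → f = 0.01326 (Haaland)
Major: h_f = f(L/D)·V²/2g = 0.01326·3606·0.06127 = 2.930 m
Minor: ΣK = 8.56; h_m = ΣK·V²/2g = 0.5244 m
Total H_L = 2.930 + 0.5244 = 3.454 m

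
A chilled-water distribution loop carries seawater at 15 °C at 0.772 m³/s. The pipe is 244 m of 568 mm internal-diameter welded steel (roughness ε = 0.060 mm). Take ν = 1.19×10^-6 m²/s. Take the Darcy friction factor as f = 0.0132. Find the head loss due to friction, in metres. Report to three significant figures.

V = 4Q/(πD²) = 4·0.772/(π·0.568²) = 3.047 m/s
h_f = f(L/D)V²/(2g) = 0.01320·(244/0.568)·3.047²/(2·9.81) = 2.683 m

h_f ≈ 2.68 m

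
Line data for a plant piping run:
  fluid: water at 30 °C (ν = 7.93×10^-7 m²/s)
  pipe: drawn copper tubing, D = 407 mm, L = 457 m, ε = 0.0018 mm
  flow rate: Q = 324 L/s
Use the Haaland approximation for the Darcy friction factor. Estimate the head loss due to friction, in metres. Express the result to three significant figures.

V = 4Q/(πD²) = 4·0.324/(π·0.407²) = 2.490 m/s
Re = VD/ν = 2.490·0.407/7.93×10^-7 = 1.28×10^6 → turbulent
ε/D = 0.0018/407 = 4.42×10^-6
Haaland: f = 0.01121
h_f = f(L/D)V²/(2g) = 0.01121·(457/0.407)·2.490²/(2·9.81) = 3.979 m

h_f ≈ 3.98 m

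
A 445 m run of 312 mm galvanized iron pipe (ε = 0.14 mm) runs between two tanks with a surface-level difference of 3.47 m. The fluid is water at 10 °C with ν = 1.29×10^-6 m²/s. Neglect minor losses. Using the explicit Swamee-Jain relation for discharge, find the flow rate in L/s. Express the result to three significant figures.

Q ≈ 126 L/s

Swamee-Jain (Type II): Q = -0.965·√(gD⁵h_f/L)·ln[ε/(3.7D) + √(3.17ν²L/(gD³h_f))]
√(gD⁵h_f/L) = √(9.81·0.312⁵·3.47/445) = 0.01504
ε/(3.7D) = 1.21×10^-4; √(3.17ν²L/(gD³h_f)) = 4.77×10^-5
Q = -0.965·0.01504·ln(1.689×10^-4) = 0.1261 m³/s
Check: V = 1.65 m/s, Re = 3.99×10^5, f = 0.01768, h_f = 3.49 m ≈ 3.47 m ✓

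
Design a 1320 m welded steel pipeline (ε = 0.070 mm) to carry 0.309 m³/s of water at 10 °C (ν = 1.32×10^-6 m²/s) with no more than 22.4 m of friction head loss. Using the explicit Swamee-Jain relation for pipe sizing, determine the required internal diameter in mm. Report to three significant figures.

D ≈ 374 mm

Swamee-Jain (Type III): D = 0.66·[ε^1.25·(LQ²/(gh_f))^4.75 + ν·Q^9.4·(L/(gh_f))^5.2]^0.04
LQ²/(gh_f) = 0.5736; L/(gh_f) = 6.007
Term 1 = ε^1.25·(…)^4.75 = 4.57×10^-7; Term 2 = ν·Q^9.4·(…)^5.2 = 2.37×10^-7
D = 0.66·(4.57×10^-7 + 2.37×10^-7)^0.04 = 0.3743 m = 374 mm
Check: V = 2.81 m/s, Re = 7.96×10^5, f = 0.01484, h_f = 21.0 m ≈ 22.4 m ✓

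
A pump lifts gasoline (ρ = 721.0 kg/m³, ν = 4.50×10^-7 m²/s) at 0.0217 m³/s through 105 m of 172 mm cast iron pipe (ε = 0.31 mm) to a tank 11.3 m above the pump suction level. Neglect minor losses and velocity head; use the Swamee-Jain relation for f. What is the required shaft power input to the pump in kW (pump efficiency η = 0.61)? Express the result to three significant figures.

V = 4Q/(πD²) = 0.9339 m/s; Re = 3.57×10^5; ε/D = 0.00180; f = 0.02347
h_f = f(L/D)V²/2g = 0.6369 m
Total head H = z + h_f = 11.3 + 0.6369 = 11.94 m
P_hyd = ρgQH = 721.0·9.81·0.0217·11.94 = 1.832 kW
P_shaft = P_hyd/η = 1.832/0.61 = 3.003 kW

P_shaft ≈ 3.00 kW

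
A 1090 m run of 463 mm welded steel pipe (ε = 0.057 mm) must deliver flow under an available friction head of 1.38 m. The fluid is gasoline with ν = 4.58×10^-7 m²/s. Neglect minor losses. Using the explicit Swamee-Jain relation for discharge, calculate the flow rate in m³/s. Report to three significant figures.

Swamee-Jain (Type II): Q = -0.965·√(gD⁵h_f/L)·ln[ε/(3.7D) + √(3.17ν²L/(gD³h_f))]
√(gD⁵h_f/L) = √(9.81·0.463⁵·1.38/1090) = 0.01626
ε/(3.7D) = 3.33×10^-5; √(3.17ν²L/(gD³h_f)) = 2.32×10^-5
Q = -0.965·0.01626·ln(5.650×10^-5) = 0.1534 m³/s
Check: V = 0.911 m/s, Re = 9.21×10^5, f = 0.01392, h_f = 1.39 m ≈ 1.38 m ✓

Q ≈ 0.153 m³/s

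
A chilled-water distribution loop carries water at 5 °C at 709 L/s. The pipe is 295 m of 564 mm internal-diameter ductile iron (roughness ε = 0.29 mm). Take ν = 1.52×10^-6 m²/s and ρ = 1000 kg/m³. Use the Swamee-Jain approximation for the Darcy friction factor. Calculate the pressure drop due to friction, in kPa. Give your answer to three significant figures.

Δp ≈ 36.6 kPa

V = 4Q/(πD²) = 4·0.709/(π·0.564²) = 2.838 m/s
Re = VD/ν = 2.838·0.564/1.52×10^-6 = 1.05×10^6 → turbulent
ε/D = 0.29/564 = 5.14×10^-4
Swamee-Jain: f = 0.01737
h_f = f(L/D)V²/(2g) = 0.01737·(295/0.564)·2.838²/(2·9.81) = 3.729 m
Δp = ρg·h_f = 1000·9.81·3.729 = 36.59 kPa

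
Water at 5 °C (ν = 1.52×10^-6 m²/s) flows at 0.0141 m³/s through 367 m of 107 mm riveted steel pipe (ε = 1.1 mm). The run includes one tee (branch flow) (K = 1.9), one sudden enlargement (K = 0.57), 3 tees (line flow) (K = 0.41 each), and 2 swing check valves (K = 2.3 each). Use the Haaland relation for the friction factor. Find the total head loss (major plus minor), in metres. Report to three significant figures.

H_L ≈ 17.7 m

V = 4Q/(πD²) = 1.568 m/s; V²/2g = 0.1253 m
Re = 1.10×10^5, ε/D = 0.0103 → f = 0.03884 (Haaland)
Major: h_f = f(L/D)·V²/2g = 0.03884·3430·0.1253 = 16.69 m
Minor: ΣK = 8.30; h_m = ΣK·V²/2g = 1.040 m
Total H_L = 16.69 + 1.040 = 17.73 m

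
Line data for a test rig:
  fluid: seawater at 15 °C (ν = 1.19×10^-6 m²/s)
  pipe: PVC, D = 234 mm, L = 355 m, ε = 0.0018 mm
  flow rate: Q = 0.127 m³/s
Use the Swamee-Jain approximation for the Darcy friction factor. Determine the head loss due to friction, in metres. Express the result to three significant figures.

V = 4Q/(πD²) = 4·0.127/(π·0.234²) = 2.953 m/s
Re = VD/ν = 2.953·0.234/1.19×10^-6 = 5.81×10^5 → turbulent
ε/D = 0.0018/234 = 7.69×10^-6
Swamee-Jain: f = 0.01288
h_f = f(L/D)V²/(2g) = 0.01288·(355/0.234)·2.953²/(2·9.81) = 8.688 m

h_f ≈ 8.69 m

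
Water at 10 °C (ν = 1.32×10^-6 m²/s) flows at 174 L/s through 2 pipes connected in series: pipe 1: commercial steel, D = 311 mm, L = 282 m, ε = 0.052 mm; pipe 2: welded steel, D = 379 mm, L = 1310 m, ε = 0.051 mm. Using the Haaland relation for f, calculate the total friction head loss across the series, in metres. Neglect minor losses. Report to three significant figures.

Pipe 1: V = 2.291 m/s, Re = 5.40×10^5, ε/D = 1.67×10^-4, f = 0.01487, h_1 = f(L/D)V²/2g = 3.606 m
Pipe 2: V = 1.542 m/s, Re = 4.43×10^5, ε/D = 1.35×10^-4, f = 0.01483, h_2 = f(L/D)V²/2g = 6.214 m
Series → Q common, losses add: H = Σh = 9.820 m

H ≈ 9.82 m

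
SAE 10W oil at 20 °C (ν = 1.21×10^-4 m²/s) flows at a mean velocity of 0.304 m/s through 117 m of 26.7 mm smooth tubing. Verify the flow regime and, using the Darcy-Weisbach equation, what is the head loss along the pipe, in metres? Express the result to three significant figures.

Re = VD/ν = 0.304·0.02670/1.21×10^-4 = 67.1 → laminar (Re < 2300)
f = 64/Re = 0.9541
h_f = f(L/D)V²/(2g) = 0.9541·(117/0.02670)·0.304²/(2·9.81) = 19.69 m

h_f ≈ 19.7 m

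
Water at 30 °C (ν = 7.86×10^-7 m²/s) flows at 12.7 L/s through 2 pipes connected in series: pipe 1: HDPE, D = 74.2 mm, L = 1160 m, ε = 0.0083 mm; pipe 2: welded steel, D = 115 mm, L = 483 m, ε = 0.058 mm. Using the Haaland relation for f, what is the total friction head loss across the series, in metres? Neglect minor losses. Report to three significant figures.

Pipe 1: V = 2.937 m/s, Re = 2.77×10^5, ε/D = 1.12×10^-4, f = 0.01550, h_1 = f(L/D)V²/2g = 106.5 m
Pipe 2: V = 1.223 m/s, Re = 1.79×10^5, ε/D = 5.04×10^-4, f = 0.01885, h_2 = f(L/D)V²/2g = 6.031 m
Series → Q common, losses add: H = Σh = 112.6 m

H ≈ 113 m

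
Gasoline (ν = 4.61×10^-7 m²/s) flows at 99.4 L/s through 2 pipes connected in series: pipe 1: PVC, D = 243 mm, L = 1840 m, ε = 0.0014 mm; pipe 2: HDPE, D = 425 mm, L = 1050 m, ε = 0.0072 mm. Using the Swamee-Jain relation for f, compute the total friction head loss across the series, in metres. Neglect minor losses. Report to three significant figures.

Pipe 1: V = 2.143 m/s, Re = 1.13×10^6, ε/D = 5.76×10^-6, f = 0.01153, h_1 = f(L/D)V²/2g = 20.44 m
Pipe 2: V = 0.7007 m/s, Re = 6.46×10^5, ε/D = 1.69×10^-5, f = 0.01282, h_2 = f(L/D)V²/2g = 0.7928 m
Series → Q common, losses add: H = Σh = 21.23 m

H ≈ 21.2 m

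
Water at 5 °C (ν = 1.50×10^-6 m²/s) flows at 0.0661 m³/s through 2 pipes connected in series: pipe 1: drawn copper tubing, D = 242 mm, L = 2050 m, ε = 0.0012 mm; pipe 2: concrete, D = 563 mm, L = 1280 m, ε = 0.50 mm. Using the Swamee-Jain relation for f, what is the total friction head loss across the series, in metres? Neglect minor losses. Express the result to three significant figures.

H ≈ 13.7 m

Pipe 1: V = 1.437 m/s, Re = 2.32×10^5, ε/D = 4.96×10^-6, f = 0.01514, h_1 = f(L/D)V²/2g = 13.50 m
Pipe 2: V = 0.2655 m/s, Re = 9.97×10^4, ε/D = 8.88×10^-4, f = 0.02195, h_2 = f(L/D)V²/2g = 0.1793 m
Series → Q common, losses add: H = Σh = 13.68 m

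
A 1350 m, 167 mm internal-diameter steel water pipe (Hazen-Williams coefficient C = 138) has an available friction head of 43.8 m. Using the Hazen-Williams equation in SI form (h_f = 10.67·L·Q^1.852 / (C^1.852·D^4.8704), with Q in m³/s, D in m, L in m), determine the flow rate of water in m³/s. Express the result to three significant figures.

Rearranging: Q = [h_f·C^1.852·D^4.8704 / (10.67·L)]^(1/1.852)
Q = [43.8·138^1.852·0.167^4.8704 / (10.67·1350)]^0.540 = 0.05454 m³/s

Q ≈ 0.0545 m³/s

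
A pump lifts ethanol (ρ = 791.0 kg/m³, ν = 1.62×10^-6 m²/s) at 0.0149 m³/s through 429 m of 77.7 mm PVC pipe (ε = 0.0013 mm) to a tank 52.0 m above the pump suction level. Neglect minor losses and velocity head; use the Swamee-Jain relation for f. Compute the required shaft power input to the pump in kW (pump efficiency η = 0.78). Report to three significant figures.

P_shaft ≈ 14.5 kW

V = 4Q/(πD²) = 3.142 m/s; Re = 1.51×10^5; ε/D = 1.67×10^-5; f = 0.01655
h_f = f(L/D)V²/2g = 46.00 m
Total head H = z + h_f = 52.0 + 46.00 = 98.00 m
P_hyd = ρgQH = 791.0·9.81·0.0149·98.00 = 11.33 kW
P_shaft = P_hyd/η = 11.33/0.78 = 14.53 kW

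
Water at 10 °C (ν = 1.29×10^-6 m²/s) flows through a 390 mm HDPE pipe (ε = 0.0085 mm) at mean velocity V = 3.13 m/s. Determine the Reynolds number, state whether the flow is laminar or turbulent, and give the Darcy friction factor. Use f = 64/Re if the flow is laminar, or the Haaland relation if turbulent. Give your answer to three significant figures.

Re = VD/ν = 3.130·0.390/1.29×10^-6 = 9.46×10^5
Re > 4000 → turbulent; ε/D = 2.18×10^-5
Haaland: f = 0.01209

Re ≈ 9.46×10^5; turbulent; f ≈ 0.0121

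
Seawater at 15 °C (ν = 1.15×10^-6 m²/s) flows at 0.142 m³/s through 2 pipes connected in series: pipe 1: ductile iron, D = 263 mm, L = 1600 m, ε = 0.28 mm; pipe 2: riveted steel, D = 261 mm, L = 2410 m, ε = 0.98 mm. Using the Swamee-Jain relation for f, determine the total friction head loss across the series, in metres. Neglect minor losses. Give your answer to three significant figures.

Pipe 1: V = 2.614 m/s, Re = 5.98×10^5, ε/D = 0.00106, f = 0.02053, h_1 = f(L/D)V²/2g = 43.50 m
Pipe 2: V = 2.654 m/s, Re = 6.02×10^5, ε/D = 0.00375, f = 0.02818, h_2 = f(L/D)V²/2g = 93.43 m
Series → Q common, losses add: H = Σh = 136.9 m

H ≈ 137 m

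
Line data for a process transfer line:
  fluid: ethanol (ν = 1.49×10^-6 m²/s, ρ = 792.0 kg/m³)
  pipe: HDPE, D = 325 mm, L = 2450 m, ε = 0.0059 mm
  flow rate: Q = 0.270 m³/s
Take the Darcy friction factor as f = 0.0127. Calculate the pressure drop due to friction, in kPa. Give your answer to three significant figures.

Δp ≈ 402 kPa

V = 4Q/(πD²) = 4·0.270/(π·0.325²) = 3.255 m/s
h_f = f(L/D)V²/(2g) = 0.01270·(2450/0.325)·3.255²/(2·9.81) = 51.69 m
Δp = ρg·h_f = 792.0·9.81·51.69 = 401.6 kPa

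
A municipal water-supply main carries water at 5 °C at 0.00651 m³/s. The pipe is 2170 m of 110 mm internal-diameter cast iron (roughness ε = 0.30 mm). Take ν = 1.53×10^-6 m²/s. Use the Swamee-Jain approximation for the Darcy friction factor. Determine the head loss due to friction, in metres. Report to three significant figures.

h_f ≈ 13.4 m

V = 4Q/(πD²) = 4·0.00651/(π·0.110²) = 0.6850 m/s
Re = VD/ν = 0.6850·0.110/1.53×10^-6 = 4.93×10^4 → turbulent
ε/D = 0.30/110 = 0.00273
Swamee-Jain: f = 0.02841
h_f = f(L/D)V²/(2g) = 0.02841·(2170/0.110)·0.6850²/(2·9.81) = 13.40 m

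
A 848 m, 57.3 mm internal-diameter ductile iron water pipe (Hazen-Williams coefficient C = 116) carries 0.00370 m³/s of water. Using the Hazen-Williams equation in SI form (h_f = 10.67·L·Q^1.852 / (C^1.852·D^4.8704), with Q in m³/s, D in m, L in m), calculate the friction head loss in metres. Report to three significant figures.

h_f = 10.67·848·0.00370^1.852 / (116^1.852·0.0573^4.8704) = 47.62 m

h_f ≈ 47.6 m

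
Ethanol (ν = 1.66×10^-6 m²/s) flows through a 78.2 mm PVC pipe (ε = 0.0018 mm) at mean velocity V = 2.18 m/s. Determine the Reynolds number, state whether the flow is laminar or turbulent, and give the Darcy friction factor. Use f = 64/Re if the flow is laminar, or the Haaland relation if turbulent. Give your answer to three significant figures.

Re ≈ 1.03×10^5; turbulent; f ≈ 0.0178

Re = VD/ν = 2.180·0.0782/1.66×10^-6 = 1.03×10^5
Re > 4000 → turbulent; ε/D = 2.30×10^-5
Haaland: f = 0.01782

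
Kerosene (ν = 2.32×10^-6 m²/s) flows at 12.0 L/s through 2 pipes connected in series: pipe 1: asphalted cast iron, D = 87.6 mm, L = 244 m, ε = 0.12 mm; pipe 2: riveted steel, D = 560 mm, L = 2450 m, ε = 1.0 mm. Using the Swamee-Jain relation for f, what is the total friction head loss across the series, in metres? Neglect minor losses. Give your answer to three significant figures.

H ≈ 13.6 m

Pipe 1: V = 1.991 m/s, Re = 7.52×10^4, ε/D = 0.00137, f = 0.02414, h_1 = f(L/D)V²/2g = 13.58 m
Pipe 2: V = 0.04872 m/s, Re = 1.18×10^4, ε/D = 0.00179, f = 0.03276, h_2 = f(L/D)V²/2g = 0.01734 m
Series → Q common, losses add: H = Σh = 13.60 m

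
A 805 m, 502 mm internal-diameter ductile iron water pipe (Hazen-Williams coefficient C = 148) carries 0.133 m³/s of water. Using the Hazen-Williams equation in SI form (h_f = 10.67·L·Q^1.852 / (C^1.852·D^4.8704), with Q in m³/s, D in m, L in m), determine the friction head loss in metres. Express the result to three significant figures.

h_f ≈ 0.562 m

h_f = 10.67·805·0.133^1.852 / (148^1.852·0.502^4.8704) = 0.5620 m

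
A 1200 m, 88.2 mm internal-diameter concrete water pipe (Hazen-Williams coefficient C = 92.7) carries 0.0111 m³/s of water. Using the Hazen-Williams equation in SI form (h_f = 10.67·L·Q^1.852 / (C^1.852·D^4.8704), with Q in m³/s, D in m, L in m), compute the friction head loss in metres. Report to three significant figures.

h_f = 10.67·1200·0.0111^1.852 / (92.7^1.852·0.0882^4.8704) = 95.55 m

h_f ≈ 95.6 m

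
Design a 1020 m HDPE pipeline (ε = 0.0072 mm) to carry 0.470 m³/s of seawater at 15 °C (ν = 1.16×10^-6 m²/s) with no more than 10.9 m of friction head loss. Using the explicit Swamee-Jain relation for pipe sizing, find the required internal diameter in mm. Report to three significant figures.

D ≈ 462 mm

Swamee-Jain (Type III): D = 0.66·[ε^1.25·(LQ²/(gh_f))^4.75 + ν·Q^9.4·(L/(gh_f))^5.2]^0.04
LQ²/(gh_f) = 2.107; L/(gh_f) = 9.539
Term 1 = ε^1.25·(…)^4.75 = 1.29×10^-5; Term 2 = ν·Q^9.4·(…)^5.2 = 1.19×10^-4
D = 0.66·(1.29×10^-5 + 1.19×10^-4)^0.04 = 0.4617 m = 462 mm
Check: V = 2.81 m/s, Re = 1.12×10^6, f = 0.01179, h_f = 10.5 m ≈ 10.9 m ✓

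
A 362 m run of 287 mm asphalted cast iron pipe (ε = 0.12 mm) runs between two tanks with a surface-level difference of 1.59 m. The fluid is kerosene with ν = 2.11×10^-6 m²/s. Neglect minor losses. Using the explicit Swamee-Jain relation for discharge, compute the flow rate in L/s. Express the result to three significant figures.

Q ≈ 74.0 L/s

Swamee-Jain (Type II): Q = -0.965·√(gD⁵h_f/L)·ln[ε/(3.7D) + √(3.17ν²L/(gD³h_f))]
√(gD⁵h_f/L) = √(9.81·0.287⁵·1.59/362) = 0.009160
ε/(3.7D) = 1.13×10^-4; √(3.17ν²L/(gD³h_f)) = 1.18×10^-4
Q = -0.965·0.009160·ln(2.307×10^-4) = 0.07402 m³/s
Check: V = 1.14 m/s, Re = 1.56×10^5, f = 0.01898, h_f = 1.60 m ≈ 1.59 m ✓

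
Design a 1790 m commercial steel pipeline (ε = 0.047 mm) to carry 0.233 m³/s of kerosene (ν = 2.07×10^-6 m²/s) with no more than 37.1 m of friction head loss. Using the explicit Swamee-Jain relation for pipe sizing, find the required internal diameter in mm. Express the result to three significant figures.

Swamee-Jain (Type III): D = 0.66·[ε^1.25·(LQ²/(gh_f))^4.75 + ν·Q^9.4·(L/(gh_f))^5.2]^0.04
LQ²/(gh_f) = 0.2670; L/(gh_f) = 4.918
Term 1 = ε^1.25·(…)^4.75 = 7.35×10^-9; Term 2 = ν·Q^9.4·(…)^5.2 = 9.26×10^-9
D = 0.66·(7.35×10^-9 + 9.26×10^-9)^0.04 = 0.3224 m = 322 mm
Check: V = 2.85 m/s, Re = 4.45×10^5, f = 0.01516, h_f = 35.0 m ≈ 37.1 m ✓

D ≈ 322 mm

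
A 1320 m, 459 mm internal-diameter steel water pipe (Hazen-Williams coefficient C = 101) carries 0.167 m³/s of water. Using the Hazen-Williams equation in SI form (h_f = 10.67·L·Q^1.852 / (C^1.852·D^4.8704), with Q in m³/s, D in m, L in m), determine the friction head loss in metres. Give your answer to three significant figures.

h_f = 10.67·1320·0.167^1.852 / (101^1.852·0.459^4.8704) = 4.409 m

h_f ≈ 4.41 m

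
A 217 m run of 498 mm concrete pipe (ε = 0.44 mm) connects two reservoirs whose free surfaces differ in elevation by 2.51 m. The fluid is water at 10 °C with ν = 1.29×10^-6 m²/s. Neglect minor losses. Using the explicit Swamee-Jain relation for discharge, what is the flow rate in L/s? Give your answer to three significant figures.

Q ≈ 470 L/s

Swamee-Jain (Type II): Q = -0.965·√(gD⁵h_f/L)·ln[ε/(3.7D) + √(3.17ν²L/(gD³h_f))]
√(gD⁵h_f/L) = √(9.81·0.498⁵·2.51/217) = 0.05895
ε/(3.7D) = 2.39×10^-4; √(3.17ν²L/(gD³h_f)) = 1.94×10^-5
Q = -0.965·0.05895·ln(2.582×10^-4) = 0.4700 m³/s
Check: V = 2.41 m/s, Re = 9.32×10^5, f = 0.01951, h_f = 2.52 m ≈ 2.51 m ✓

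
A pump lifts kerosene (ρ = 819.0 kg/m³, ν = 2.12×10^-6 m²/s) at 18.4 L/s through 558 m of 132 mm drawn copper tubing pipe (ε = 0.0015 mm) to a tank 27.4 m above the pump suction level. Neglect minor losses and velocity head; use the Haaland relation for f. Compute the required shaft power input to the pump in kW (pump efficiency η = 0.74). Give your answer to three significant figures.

P_shaft ≈ 6.92 kW

V = 4Q/(πD²) = 1.345 m/s; Re = 8.37×10^4; ε/D = 1.14×10^-5; f = 0.01854
h_f = f(L/D)V²/2g = 7.222 m
Total head H = z + h_f = 27.4 + 7.222 = 34.62 m
P_hyd = ρgQH = 819.0·9.81·0.0184·34.62 = 5.118 kW
P_shaft = P_hyd/η = 5.118/0.74 = 6.917 kW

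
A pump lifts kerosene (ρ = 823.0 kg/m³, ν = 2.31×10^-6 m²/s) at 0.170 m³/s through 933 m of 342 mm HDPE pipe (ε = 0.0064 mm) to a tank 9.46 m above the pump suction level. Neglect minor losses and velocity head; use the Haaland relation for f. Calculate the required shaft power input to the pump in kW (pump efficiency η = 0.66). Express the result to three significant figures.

V = 4Q/(πD²) = 1.851 m/s; Re = 2.74×10^5; ε/D = 1.87×10^-5; f = 0.01474
h_f = f(L/D)V²/2g = 7.017 m
Total head H = z + h_f = 9.46 + 7.017 = 16.48 m
P_hyd = ρgQH = 823.0·9.81·0.170·16.48 = 22.61 kW
P_shaft = P_hyd/η = 22.61/0.66 = 34.26 kW

P_shaft ≈ 34.3 kW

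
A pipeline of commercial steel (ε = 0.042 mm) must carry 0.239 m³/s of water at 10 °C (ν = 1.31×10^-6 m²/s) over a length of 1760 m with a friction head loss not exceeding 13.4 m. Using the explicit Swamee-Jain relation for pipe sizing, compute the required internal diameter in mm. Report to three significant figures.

Swamee-Jain (Type III): D = 0.66·[ε^1.25·(LQ²/(gh_f))^4.75 + ν·Q^9.4·(L/(gh_f))^5.2]^0.04
LQ²/(gh_f) = 0.7648; L/(gh_f) = 13.39
Term 1 = ε^1.25·(…)^4.75 = 9.46×10^-7; Term 2 = ν·Q^9.4·(…)^5.2 = 1.36×10^-6
D = 0.66·(9.46×10^-7 + 1.36×10^-6)^0.04 = 0.3927 m = 393 mm
Check: V = 1.97 m/s, Re = 5.92×10^5, f = 0.01429, h_f = 12.7 m ≈ 13.4 m ✓

D ≈ 393 mm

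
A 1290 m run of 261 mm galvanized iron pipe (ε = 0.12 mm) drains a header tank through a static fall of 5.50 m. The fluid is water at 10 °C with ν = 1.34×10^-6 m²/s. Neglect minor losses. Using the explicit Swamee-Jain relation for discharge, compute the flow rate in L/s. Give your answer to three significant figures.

Swamee-Jain (Type II): Q = -0.965·√(gD⁵h_f/L)·ln[ε/(3.7D) + √(3.17ν²L/(gD³h_f))]
√(gD⁵h_f/L) = √(9.81·0.261⁵·5.50/1290) = 0.007117
ε/(3.7D) = 1.24×10^-4; √(3.17ν²L/(gD³h_f)) = 8.75×10^-5
Q = -0.965·0.007117·ln(2.118×10^-4) = 0.05811 m³/s
Check: V = 1.09 m/s, Re = 2.12×10^5, f = 0.01862, h_f = 5.53 m ≈ 5.50 m ✓

Q ≈ 58.1 L/s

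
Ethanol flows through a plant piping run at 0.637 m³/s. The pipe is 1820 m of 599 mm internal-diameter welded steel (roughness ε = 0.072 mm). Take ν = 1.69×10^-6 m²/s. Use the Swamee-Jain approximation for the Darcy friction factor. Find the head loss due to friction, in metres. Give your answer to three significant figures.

h_f ≈ 11.1 m

V = 4Q/(πD²) = 4·0.637/(π·0.599²) = 2.260 m/s
Re = VD/ν = 2.260·0.599/1.69×10^-6 = 8.01×10^5 → turbulent
ε/D = 0.072/599 = 1.20×10^-4
Swamee-Jain: f = 0.01404
h_f = f(L/D)V²/(2g) = 0.01404·(1820/0.599)·2.260²/(2·9.81) = 11.11 m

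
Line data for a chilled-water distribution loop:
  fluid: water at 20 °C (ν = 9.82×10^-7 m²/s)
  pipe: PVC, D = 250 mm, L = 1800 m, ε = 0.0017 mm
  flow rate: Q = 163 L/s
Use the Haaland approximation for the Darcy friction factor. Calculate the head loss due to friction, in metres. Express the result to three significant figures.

V = 4Q/(πD²) = 4·0.163/(π·0.250²) = 3.321 m/s
Re = VD/ν = 3.321·0.250/9.82×10^-7 = 8.45×10^5 → turbulent
ε/D = 0.0017/250 = 6.80×10^-6
Haaland: f = 0.01203
h_f = f(L/D)V²/(2g) = 0.01203·(1800/0.250)·3.321²/(2·9.81) = 48.66 m

h_f ≈ 48.7 m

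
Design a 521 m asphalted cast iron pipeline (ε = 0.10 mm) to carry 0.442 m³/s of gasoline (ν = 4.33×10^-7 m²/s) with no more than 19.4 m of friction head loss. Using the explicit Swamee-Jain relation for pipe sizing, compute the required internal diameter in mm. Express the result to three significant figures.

Swamee-Jain (Type III): D = 0.66·[ε^1.25·(LQ²/(gh_f))^4.75 + ν·Q^9.4·(L/(gh_f))^5.2]^0.04
LQ²/(gh_f) = 0.5348; L/(gh_f) = 2.738
Term 1 = ε^1.25·(…)^4.75 = 5.12×10^-7; Term 2 = ν·Q^9.4·(…)^5.2 = 3.78×10^-8
D = 0.66·(5.12×10^-7 + 3.78×10^-8)^0.04 = 0.3708 m = 371 mm
Check: V = 4.09 m/s, Re = 3.51×10^6, f = 0.01491, h_f = 17.9 m ≈ 19.4 m ✓

D ≈ 371 mm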